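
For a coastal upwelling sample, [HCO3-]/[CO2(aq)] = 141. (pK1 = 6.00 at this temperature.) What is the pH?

pH = 8.15

From K1 = [H⁺][HCO3-]/[CO2(aq)]:  pH = pK1 + log₁₀([HCO3-]/[CO2(aq)])
log₁₀(141) = +2.149
pH = 6.00 + (+2.149) = 8.15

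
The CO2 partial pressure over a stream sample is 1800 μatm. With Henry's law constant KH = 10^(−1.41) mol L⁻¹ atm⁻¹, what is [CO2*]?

[CO2*] = 70.0 μmol/L

KH = 10^(−1.41) = 3.890×10^-2 mol L⁻¹ atm⁻¹
[CO2*] = KH · pCO2 = 3.890×10^-2 × 1800×10^-6 atm = 7.00×10^-5 mol/L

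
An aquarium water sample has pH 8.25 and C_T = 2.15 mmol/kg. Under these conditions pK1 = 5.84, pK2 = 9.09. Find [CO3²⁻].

[CO3²⁻] = 0.271 mmol/kg

α₂ = 1 / (1 + [H⁺]/K2 + [H⁺]²/(K1K2)) = 1 / (1 + 10^+0.84 + 10^-1.57)
   = 1 / (1 + 6.9183 + 0.026915) = 1/7.9452 = 0.1259
[CO3²⁻] = α₂ × DIC = 0.1259 × 2.15 = 0.271 mmol/kg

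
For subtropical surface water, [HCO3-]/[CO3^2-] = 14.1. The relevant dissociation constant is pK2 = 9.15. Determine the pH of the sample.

pH = 8.00

From K2 = [H⁺][CO3^2-]/[HCO3-]:  pH = pK2 − log₁₀([HCO3-]/[CO3^2-])
log₁₀(14.1) = +1.149
pH = 9.15 − (+1.149) = 8.00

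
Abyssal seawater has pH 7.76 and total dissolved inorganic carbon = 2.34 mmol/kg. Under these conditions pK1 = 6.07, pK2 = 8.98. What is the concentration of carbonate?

[CO3²⁻] = 0.130 mmol/kg

α₂ = 1 / (1 + [H⁺]/K2 + [H⁺]²/(K1K2)) = 1 / (1 + 10^+1.22 + 10^-0.47)
   = 1 / (1 + 16.596 + 0.33884) = 1/17.935 = 0.05576
[CO3²⁻] = α₂ × DIC = 0.05576 × 2.34 = 0.130 mmol/kg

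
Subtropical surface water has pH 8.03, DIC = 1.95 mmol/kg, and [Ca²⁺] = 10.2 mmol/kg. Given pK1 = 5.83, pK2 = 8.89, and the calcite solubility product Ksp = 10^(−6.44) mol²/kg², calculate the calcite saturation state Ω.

Ω = 6.61

α₂ = 1 / (1 + [H⁺]/K2 + [H⁺]²/(K1K2)) = 1 / (1 + 10^+0.86 + 10^-1.34)
   = 1 / (1 + 7.2444 + 0.045709) = 1/8.2901 = 0.1206
[CO3²⁻] = α₂ × DIC = 0.1206 × 1.95 = 0.2352 mmol/kg
Ksp = 10^(−6.44) = 3.631×10^-7
Ω = [Ca²⁺][CO3²⁻]/Ksp = (10.2×10^-3)(2.352×10^-4) / 3.631×10^-7 = 6.61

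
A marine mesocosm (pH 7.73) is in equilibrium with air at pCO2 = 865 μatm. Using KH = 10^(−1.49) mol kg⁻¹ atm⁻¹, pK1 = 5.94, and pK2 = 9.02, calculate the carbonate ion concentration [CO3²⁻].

[CO3²⁻] = 0.0885 mmol/kg

[CO2*] = KH · pCO2 = 10^(−1.49) × 865×10^-6 = 2.799×10^-5 mol/kg
α₀ = 1/(1 + K1/[H⁺] + K1K2/[H⁺]²) = 1/(1 + 10^+1.79 + 10^+0.50) = 0.01519
DIC = [CO2*]/α₀ = 2.799×10^-5 / 0.01519 = 1.842 mmol/kg
[CO3²⁻] = α₂·DIC; α₂ = 0.04804, so [CO3²⁻] = 0.04804 × 1.842 = 0.0885 mmol/kg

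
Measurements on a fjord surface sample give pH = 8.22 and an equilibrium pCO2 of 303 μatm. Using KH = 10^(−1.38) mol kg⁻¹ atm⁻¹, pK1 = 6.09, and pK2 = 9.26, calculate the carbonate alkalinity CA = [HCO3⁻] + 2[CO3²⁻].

[CO2*] = KH · pCO2 = 10^(−1.38) × 303×10^-6 = 1.263×10^-5 mol/kg
α₀ = 1/(1 + K1/[H⁺] + K1K2/[H⁺]²) = 1/(1 + 10^+2.13 + 10^+1.09) = 0.006748
DIC = [CO2*]/α₀ = 1.263×10^-5 / 0.006748 = 1.872 mmol/kg
CA = (α₁ + 2α₂)·DIC = (0.9102 + 2×0.08301) × 1.872 = 2.01 mmol/kg

CA = 2.01 mmol/kg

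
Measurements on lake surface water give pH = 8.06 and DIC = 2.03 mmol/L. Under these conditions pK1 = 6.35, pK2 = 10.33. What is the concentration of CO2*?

α₀ = 1 / (1 + K1/[H⁺] + K1K2/[H⁺]²) = 1 / (1 + 10^+1.71 + 10^-0.56)
   = 1 / (1 + 51.286 + 0.27542) = 1/52.562 = 0.01903
[CO2*] = α₀ × DIC = 0.01903 × 2.03 = 0.0386 mmol/L

[CO2*] = 0.0386 mmol/L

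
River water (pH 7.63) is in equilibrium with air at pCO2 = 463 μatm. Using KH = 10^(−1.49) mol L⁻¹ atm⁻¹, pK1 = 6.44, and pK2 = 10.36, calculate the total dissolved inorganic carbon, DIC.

[CO2*] = KH · pCO2 = 10^(−1.49) × 463×10^-6 = 1.498×10^-5 mol/L
α₀ = 1/(1 + K1/[H⁺] + K1K2/[H⁺]²) = 1/(1 + 10^+1.19 + 10^-1.54) = 0.06054
DIC = [CO2*]/α₀ = 1.498×10^-5 / 0.06054 = 0.247 mmol/L

DIC = 0.247 mmol/L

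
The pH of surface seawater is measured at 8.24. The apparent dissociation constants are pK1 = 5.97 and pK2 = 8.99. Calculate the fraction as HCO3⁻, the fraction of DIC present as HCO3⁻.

α₁ = 1 / (1 + [H⁺]/K1 + K2/[H⁺]) = 1 / (1 + 10^-2.27 + 10^-0.75)
   = 1 / (1 + 0.0053703 + 0.17783) = 1/1.1832 = 0.8452

α₁ = 0.845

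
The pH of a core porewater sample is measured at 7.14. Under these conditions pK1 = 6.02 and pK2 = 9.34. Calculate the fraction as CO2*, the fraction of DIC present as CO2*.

α₀ = 1 / (1 + K1/[H⁺] + K1K2/[H⁺]²) = 1 / (1 + 10^+1.12 + 10^-1.08)
   = 1 / (1 + 13.183 + 0.083176) = 1/14.266 = 0.07010

α₀ = 0.0701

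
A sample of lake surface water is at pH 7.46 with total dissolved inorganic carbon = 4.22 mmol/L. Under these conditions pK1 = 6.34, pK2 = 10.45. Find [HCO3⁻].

[HCO3⁻] = 3.92 mmol/L

α₁ = 1 / (1 + [H⁺]/K1 + K2/[H⁺]) = 1 / (1 + 10^-1.12 + 10^-2.99)
   = 1 / (1 + 0.075858 + 0.0010233) = 1/1.0769 = 0.9286
[HCO3⁻] = α₁ × DIC = 0.9286 × 4.22 = 3.92 mmol/L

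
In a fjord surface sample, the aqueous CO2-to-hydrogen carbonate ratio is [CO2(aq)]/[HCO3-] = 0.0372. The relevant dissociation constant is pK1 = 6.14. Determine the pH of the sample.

From K1 = [H⁺][HCO3-]/[CO2(aq)]:  pH = pK1 − log₁₀([CO2(aq)]/[HCO3-])
log₁₀(0.0372) = -1.429
pH = 6.14 − (-1.429) = 7.57

pH = 7.57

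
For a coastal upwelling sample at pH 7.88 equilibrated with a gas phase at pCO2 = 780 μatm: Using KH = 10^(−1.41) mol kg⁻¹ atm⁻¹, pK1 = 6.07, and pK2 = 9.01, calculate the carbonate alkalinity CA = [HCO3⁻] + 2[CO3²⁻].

[CO2*] = KH · pCO2 = 10^(−1.41) × 780×10^-6 = 3.035×10^-5 mol/kg
α₀ = 1/(1 + K1/[H⁺] + K1K2/[H⁺]²) = 1/(1 + 10^+1.81 + 10^+0.68) = 0.01421
DIC = [CO2*]/α₀ = 3.035×10^-5 / 0.01421 = 2.135 mmol/kg
CA = (α₁ + 2α₂)·DIC = (0.9178 + 2×0.06803) × 2.135 = 2.25 mmol/kg

CA = 2.25 mmol/kg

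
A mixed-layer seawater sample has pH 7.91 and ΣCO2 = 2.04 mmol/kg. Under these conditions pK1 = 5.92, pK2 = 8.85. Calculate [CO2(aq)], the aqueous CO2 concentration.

[CO2*] = 18.6 μmol/kg

α₀ = 1 / (1 + K1/[H⁺] + K1K2/[H⁺]²) = 1 / (1 + 10^+1.99 + 10^+1.05)
   = 1 / (1 + 97.724 + 11.220) = 1/109.94 = 0.009096
[CO2*] = α₀ × DIC = 0.009096 × 2.04 = 0.0186 mmol/kg = 18.6 μmol/kg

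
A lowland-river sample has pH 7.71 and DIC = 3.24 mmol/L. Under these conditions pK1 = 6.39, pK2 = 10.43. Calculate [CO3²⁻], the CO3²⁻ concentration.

[CO3²⁻] = 5.88 μmol/L

α₂ = 1 / (1 + [H⁺]/K2 + [H⁺]²/(K1K2)) = 1 / (1 + 10^+2.72 + 10^+1.40)
   = 1 / (1 + 524.81 + 25.119) = 1/550.93 = 0.001815
[CO3²⁻] = α₂ × DIC = 0.001815 × 3.24 = 0.00588 mmol/L = 5.88 μmol/L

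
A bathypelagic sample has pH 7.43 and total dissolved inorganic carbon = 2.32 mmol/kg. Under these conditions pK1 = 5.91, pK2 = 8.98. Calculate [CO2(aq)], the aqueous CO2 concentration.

[CO2*] = 0.0662 mmol/kg

α₀ = 1 / (1 + K1/[H⁺] + K1K2/[H⁺]²) = 1 / (1 + 10^+1.52 + 10^-0.03)
   = 1 / (1 + 33.113 + 0.93325) = 1/35.046 = 0.02853
[CO2*] = α₀ × DIC = 0.02853 × 2.32 = 0.0662 mmol/kg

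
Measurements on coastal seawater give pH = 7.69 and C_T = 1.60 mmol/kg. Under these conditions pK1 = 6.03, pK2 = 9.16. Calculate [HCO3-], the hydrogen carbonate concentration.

α₁ = 1 / (1 + [H⁺]/K1 + K2/[H⁺]) = 1 / (1 + 10^-1.66 + 10^-1.47)
   = 1 / (1 + 0.021878 + 0.033884) = 1/1.0558 = 0.9472
[HCO3⁻] = α₁ × DIC = 0.9472 × 1.60 = 1.52 mmol/kg

[HCO3⁻] = 1.52 mmol/kg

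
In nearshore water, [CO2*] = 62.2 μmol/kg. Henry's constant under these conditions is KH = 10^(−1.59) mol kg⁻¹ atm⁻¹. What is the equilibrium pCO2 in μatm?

KH = 10^(−1.59) = 2.570×10^-2 mol kg⁻¹ atm⁻¹
pCO2 = [CO2*]/KH = 62.2×10^-6 / 2.570×10^-2 = 2.42×10^-3 atm = 2420 μatm

pCO2 = 2420 μatm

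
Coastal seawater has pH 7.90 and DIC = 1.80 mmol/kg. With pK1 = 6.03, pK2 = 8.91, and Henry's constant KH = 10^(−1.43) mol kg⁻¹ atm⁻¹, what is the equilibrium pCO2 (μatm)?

α₀ = 1 / (1 + K1/[H⁺] + K1K2/[H⁺]²) = 1 / (1 + 10^+1.87 + 10^+0.86)
   = 1 / (1 + 74.131 + 7.2444) = 1/82.375 = 0.01214
[CO2*] = α₀ × DIC = 0.01214 × 1.80 = 0.02185 mmol/kg
pCO2 = [CO2*]/KH = 2.185×10^-5 / 3.715×10^-2 = 588 μatm

pCO2 = 588 μatm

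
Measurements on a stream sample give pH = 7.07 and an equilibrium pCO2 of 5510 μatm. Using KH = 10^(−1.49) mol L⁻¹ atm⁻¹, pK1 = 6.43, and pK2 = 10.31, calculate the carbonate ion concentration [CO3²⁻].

[CO2*] = KH · pCO2 = 10^(−1.49) × 5510×10^-6 = 1.783×10^-4 mol/L
α₀ = 1/(1 + K1/[H⁺] + K1K2/[H⁺]²) = 1/(1 + 10^+0.64 + 10^-2.60) = 0.1863
DIC = [CO2*]/α₀ = 1.783×10^-4 / 0.1863 = 0.9571 mmol/L
[CO3²⁻] = α₂·DIC; α₂ = 0.0004680, so [CO3²⁻] = 0.0004680 × 0.9571 = 0.000448 mmol/L = 0.448 μmol/L

[CO3²⁻] = 0.448 μmol/L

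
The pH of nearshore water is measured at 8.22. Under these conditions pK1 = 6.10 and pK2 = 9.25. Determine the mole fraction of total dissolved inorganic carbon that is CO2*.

α₀ = 0.00689

α₀ = 1 / (1 + K1/[H⁺] + K1K2/[H⁺]²) = 1 / (1 + 10^+2.12 + 10^+1.09)
   = 1 / (1 + 131.83 + 12.303) = 1/145.13 = 0.006890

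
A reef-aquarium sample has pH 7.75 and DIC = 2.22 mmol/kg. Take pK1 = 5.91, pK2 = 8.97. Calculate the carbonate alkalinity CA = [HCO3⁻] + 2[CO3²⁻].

CA = [HCO3⁻] + 2[CO3²⁻] = (α₁ + 2α₂)·DIC
At pH 7.75: [H⁺]/K1 = 10^-1.84 = 0.014454, K2/[H⁺] = 10^-1.22 = 0.060256
α₁ = 1/(1 + 0.014454 + 0.060256) = 1/1.0747 = 0.9305; α₂ = α₁·K2/[H⁺] = 0.05607
α₁ + 2α₂ = 1.0426
CA = 1.0426 × 2.22 = 2.31 mmol/kg

CA = 2.31 mmol/kg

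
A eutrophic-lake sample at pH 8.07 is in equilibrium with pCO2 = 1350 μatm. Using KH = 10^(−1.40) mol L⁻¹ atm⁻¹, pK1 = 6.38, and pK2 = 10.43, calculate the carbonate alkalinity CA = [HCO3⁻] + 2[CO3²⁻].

CA = 2.66 mmol/L

[CO2*] = KH · pCO2 = 10^(−1.40) × 1350×10^-6 = 5.374×10^-5 mol/L
α₀ = 1/(1 + K1/[H⁺] + K1K2/[H⁺]²) = 1/(1 + 10^+1.69 + 10^-0.67) = 0.01992
DIC = [CO2*]/α₀ = 5.374×10^-5 / 0.01992 = 2.698 mmol/L
CA = (α₁ + 2α₂)·DIC = (0.9758 + 2×0.004260) × 2.698 = 2.66 mmol/L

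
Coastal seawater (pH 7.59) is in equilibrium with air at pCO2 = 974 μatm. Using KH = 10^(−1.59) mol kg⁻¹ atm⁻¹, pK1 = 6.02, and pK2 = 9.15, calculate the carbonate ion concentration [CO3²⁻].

[CO3²⁻] = 0.0256 mmol/kg

[CO2*] = KH · pCO2 = 10^(−1.59) × 974×10^-6 = 2.504×10^-5 mol/kg
α₀ = 1/(1 + K1/[H⁺] + K1K2/[H⁺]²) = 1/(1 + 10^+1.57 + 10^+0.01) = 0.02553
DIC = [CO2*]/α₀ = 2.504×10^-5 / 0.02553 = 0.9808 mmol/kg
[CO3²⁻] = α₂·DIC; α₂ = 0.02612, so [CO3²⁻] = 0.02612 × 0.9808 = 0.0256 mmol/kg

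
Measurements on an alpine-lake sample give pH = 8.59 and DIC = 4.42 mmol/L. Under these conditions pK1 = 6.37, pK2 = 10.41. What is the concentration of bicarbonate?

α₁ = 1 / (1 + [H⁺]/K1 + K2/[H⁺]) = 1 / (1 + 10^-2.22 + 10^-1.82)
   = 1 / (1 + 0.0060256 + 0.015136) = 1/1.0212 = 0.9793
[HCO3⁻] = α₁ × DIC = 0.9793 × 4.42 = 4.33 mmol/L

[HCO3⁻] = 4.33 mmol/L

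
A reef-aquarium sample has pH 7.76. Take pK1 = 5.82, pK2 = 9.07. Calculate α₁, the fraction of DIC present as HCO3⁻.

α₁ = 0.943

α₁ = 1 / (1 + [H⁺]/K1 + K2/[H⁺]) = 1 / (1 + 10^-1.94 + 10^-1.31)
   = 1 / (1 + 0.011482 + 0.048978) = 1/1.0605 = 0.9430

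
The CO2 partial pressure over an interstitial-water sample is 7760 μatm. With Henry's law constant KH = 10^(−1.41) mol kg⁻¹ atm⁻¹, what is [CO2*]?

KH = 10^(−1.41) = 3.890×10^-2 mol kg⁻¹ atm⁻¹
[CO2*] = KH · pCO2 = 3.890×10^-2 × 7760×10^-6 atm = 3.02×10^-4 mol/kg

[CO2*] = 302 μmol/kg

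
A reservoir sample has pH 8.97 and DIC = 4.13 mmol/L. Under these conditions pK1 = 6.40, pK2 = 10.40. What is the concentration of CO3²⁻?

α₂ = 1 / (1 + [H⁺]/K2 + [H⁺]²/(K1K2)) = 1 / (1 + 10^+1.43 + 10^-1.14)
   = 1 / (1 + 26.915 + 0.072444) = 1/27.988 = 0.03573
[CO3²⁻] = α₂ × DIC = 0.03573 × 4.13 = 0.148 mmol/L

[CO3²⁻] = 0.148 mmol/L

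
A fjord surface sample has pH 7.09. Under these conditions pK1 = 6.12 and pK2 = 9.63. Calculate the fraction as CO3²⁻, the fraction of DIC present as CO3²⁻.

α₂ = 0.00260

α₂ = 1 / (1 + [H⁺]/K2 + [H⁺]²/(K1K2)) = 1 / (1 + 10^+2.54 + 10^+1.57)
   = 1 / (1 + 346.74 + 37.154) = 1/384.89 = 0.002598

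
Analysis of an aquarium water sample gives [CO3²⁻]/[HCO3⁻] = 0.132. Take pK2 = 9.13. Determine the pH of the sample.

From K2 = [H⁺][CO3²⁻]/[HCO3⁻]:  pH = pK2 + log₁₀([CO3²⁻]/[HCO3⁻])
log₁₀(0.132) = -0.879
pH = 9.13 + (-0.879) = 8.25

pH = 8.25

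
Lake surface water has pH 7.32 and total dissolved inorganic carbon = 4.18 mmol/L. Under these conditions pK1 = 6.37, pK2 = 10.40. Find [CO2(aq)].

[CO2*] = 0.421 mmol/L

α₀ = 1 / (1 + K1/[H⁺] + K1K2/[H⁺]²) = 1 / (1 + 10^+0.95 + 10^-2.13)
   = 1 / (1 + 8.9125 + 0.0074131) = 1/9.9199 = 0.1008
[CO2*] = α₀ × DIC = 0.1008 × 4.18 = 0.421 mmol/L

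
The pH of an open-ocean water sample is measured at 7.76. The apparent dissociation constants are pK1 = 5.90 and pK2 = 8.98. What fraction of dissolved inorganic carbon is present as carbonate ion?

α₂ = 1 / (1 + [H⁺]/K2 + [H⁺]²/(K1K2)) = 1 / (1 + 10^+1.22 + 10^-0.64)
   = 1 / (1 + 16.596 + 0.22909) = 1/17.825 = 0.05610

α₂ = 0.0561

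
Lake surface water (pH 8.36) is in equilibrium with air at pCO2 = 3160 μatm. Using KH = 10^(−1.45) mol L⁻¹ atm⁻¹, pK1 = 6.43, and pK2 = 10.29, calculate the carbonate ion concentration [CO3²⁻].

[CO3²⁻] = 0.112 mmol/L

[CO2*] = KH · pCO2 = 10^(−1.45) × 3160×10^-6 = 1.121×10^-4 mol/L
α₀ = 1/(1 + K1/[H⁺] + K1K2/[H⁺]²) = 1/(1 + 10^+1.93 + 10^+0.00) = 0.01148
DIC = [CO2*]/α₀ = 1.121×10^-4 / 0.01148 = 9.767 mmol/L
[CO3²⁻] = α₂·DIC; α₂ = 0.01148, so [CO3²⁻] = 0.01148 × 9.767 = 0.112 mmol/L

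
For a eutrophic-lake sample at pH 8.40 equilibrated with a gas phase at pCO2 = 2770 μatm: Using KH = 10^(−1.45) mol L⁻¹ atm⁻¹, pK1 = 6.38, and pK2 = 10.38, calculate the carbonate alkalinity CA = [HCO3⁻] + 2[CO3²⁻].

[CO2*] = KH · pCO2 = 10^(−1.45) × 2770×10^-6 = 9.828×10^-5 mol/L
α₀ = 1/(1 + K1/[H⁺] + K1K2/[H⁺]²) = 1/(1 + 10^+2.02 + 10^+0.04) = 0.009362
DIC = [CO2*]/α₀ = 9.828×10^-5 / 0.009362 = 10.50 mmol/L
CA = (α₁ + 2α₂)·DIC = (0.9804 + 2×0.01027) × 10.50 = 10.5 mmol/L

CA = 10.5 mmol/L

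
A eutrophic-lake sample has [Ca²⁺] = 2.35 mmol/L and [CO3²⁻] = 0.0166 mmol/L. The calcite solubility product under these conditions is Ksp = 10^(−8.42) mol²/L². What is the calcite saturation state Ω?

Ksp = 10^(−8.42) = 3.802×10^-9
Ω = [Ca²⁺][CO3²⁻]/Ksp = (2.35×10^-3)(0.0166×10^-3) / 3.802×10^-9 = 10.3

Ω = 10.3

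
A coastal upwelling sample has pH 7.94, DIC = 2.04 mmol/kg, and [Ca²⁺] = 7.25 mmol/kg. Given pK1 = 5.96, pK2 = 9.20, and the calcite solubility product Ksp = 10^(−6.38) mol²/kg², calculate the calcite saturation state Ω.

α₂ = 1 / (1 + [H⁺]/K2 + [H⁺]²/(K1K2)) = 1 / (1 + 10^+1.26 + 10^-0.72)
   = 1 / (1 + 18.197 + 0.19055) = 1/19.388 = 0.05158
[CO3²⁻] = α₂ × DIC = 0.05158 × 2.04 = 0.1052 mmol/kg
Ksp = 10^(−6.38) = 4.169×10^-7
Ω = [Ca²⁺][CO3²⁻]/Ksp = (7.25×10^-3)(1.052×10^-4) / 4.169×10^-7 = 1.83

Ω = 1.83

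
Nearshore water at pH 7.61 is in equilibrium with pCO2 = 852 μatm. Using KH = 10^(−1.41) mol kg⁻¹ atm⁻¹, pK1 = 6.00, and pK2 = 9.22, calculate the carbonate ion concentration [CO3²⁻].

[CO2*] = KH · pCO2 = 10^(−1.41) × 852×10^-6 = 3.315×10^-5 mol/kg
α₀ = 1/(1 + K1/[H⁺] + K1K2/[H⁺]²) = 1/(1 + 10^+1.61 + 10^+0.00) = 0.02340
DIC = [CO2*]/α₀ = 3.315×10^-5 / 0.02340 = 1.417 mmol/kg
[CO3²⁻] = α₂·DIC; α₂ = 0.02340, so [CO3²⁻] = 0.02340 × 1.417 = 0.0331 mmol/kg

[CO3²⁻] = 0.0331 mmol/kg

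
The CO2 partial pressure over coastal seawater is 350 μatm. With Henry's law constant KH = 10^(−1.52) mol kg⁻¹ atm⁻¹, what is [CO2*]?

KH = 10^(−1.52) = 3.020×10^-2 mol kg⁻¹ atm⁻¹
[CO2*] = KH · pCO2 = 3.020×10^-2 × 350×10^-6 atm = 1.06×10^-5 mol/kg

[CO2*] = 10.6 μmol/kg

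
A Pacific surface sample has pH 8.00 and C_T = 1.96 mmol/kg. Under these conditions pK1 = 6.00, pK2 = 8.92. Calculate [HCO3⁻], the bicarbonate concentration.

[HCO3⁻] = 1.73 mmol/kg

α₁ = 1 / (1 + [H⁺]/K1 + K2/[H⁺]) = 1 / (1 + 10^-2.00 + 10^-0.92)
   = 1 / (1 + 0.010000 + 0.12023) = 1/1.1302 = 0.8848
[HCO3⁻] = α₁ × DIC = 0.8848 × 1.96 = 1.73 mmol/kg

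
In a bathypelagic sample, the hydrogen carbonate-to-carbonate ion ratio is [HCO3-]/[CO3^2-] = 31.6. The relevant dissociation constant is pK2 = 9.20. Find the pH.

From K2 = [H⁺][CO3^2-]/[HCO3-]:  pH = pK2 − log₁₀([HCO3-]/[CO3^2-])
log₁₀(31.6) = +1.500
pH = 9.20 − (+1.500) = 7.70

pH = 7.70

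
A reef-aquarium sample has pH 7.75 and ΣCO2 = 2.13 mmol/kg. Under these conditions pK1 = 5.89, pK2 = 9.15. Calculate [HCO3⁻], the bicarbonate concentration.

α₁ = 1 / (1 + [H⁺]/K1 + K2/[H⁺]) = 1 / (1 + 10^-1.86 + 10^-1.40)
   = 1 / (1 + 0.013804 + 0.039811) = 1/1.0536 = 0.9491
[HCO3⁻] = α₁ × DIC = 0.9491 × 2.13 = 2.02 mmol/kg

[HCO3⁻] = 2.02 mmol/kg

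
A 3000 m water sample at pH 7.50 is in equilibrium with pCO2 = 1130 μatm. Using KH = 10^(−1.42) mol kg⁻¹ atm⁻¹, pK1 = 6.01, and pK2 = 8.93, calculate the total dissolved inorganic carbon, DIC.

DIC = 1.42 mmol/kg

[CO2*] = KH · pCO2 = 10^(−1.42) × 1130×10^-6 = 4.296×10^-5 mol/kg
α₀ = 1/(1 + K1/[H⁺] + K1K2/[H⁺]²) = 1/(1 + 10^+1.49 + 10^+0.06) = 0.03026
DIC = [CO2*]/α₀ = 4.296×10^-5 / 0.03026 = 1.42 mmol/kg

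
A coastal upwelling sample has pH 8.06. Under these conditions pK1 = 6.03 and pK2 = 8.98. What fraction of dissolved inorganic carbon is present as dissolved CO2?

α₀ = 0.00826

α₀ = 1 / (1 + K1/[H⁺] + K1K2/[H⁺]²) = 1 / (1 + 10^+2.03 + 10^+1.11)
   = 1 / (1 + 107.15 + 12.882) = 1/121.03 = 0.008262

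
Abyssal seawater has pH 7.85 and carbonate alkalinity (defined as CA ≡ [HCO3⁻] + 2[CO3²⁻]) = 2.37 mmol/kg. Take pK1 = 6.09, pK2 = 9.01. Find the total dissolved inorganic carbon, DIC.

DIC = 2.26 mmol/kg

CA = [HCO3⁻] + 2[CO3²⁻] = (α₁ + 2α₂)·DIC
At pH 7.85: [H⁺]/K1 = 10^-1.76 = 0.017378, K2/[H⁺] = 10^-1.16 = 0.069183
α₁ = 1/(1 + 0.017378 + 0.069183) = 1/1.0866 = 0.9203; α₂ = α₁·K2/[H⁺] = 0.06367
α₁ + 2α₂ = 1.0477
DIC = CA / (α₁ + 2α₂) = 2.37 / 1.0477 = 2.26 mmol/kg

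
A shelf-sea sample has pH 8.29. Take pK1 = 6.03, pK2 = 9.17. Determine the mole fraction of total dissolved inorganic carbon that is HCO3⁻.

α₁ = 0.879

α₁ = 1 / (1 + [H⁺]/K1 + K2/[H⁺]) = 1 / (1 + 10^-2.26 + 10^-0.88)
   = 1 / (1 + 0.0054954 + 0.13183) = 1/1.1373 = 0.8793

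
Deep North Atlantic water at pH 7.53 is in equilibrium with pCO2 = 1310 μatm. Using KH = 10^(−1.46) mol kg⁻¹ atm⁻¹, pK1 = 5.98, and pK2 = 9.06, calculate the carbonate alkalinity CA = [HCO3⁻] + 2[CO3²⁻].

CA = 1.71 mmol/kg

[CO2*] = KH · pCO2 = 10^(−1.46) × 1310×10^-6 = 4.542×10^-5 mol/kg
α₀ = 1/(1 + K1/[H⁺] + K1K2/[H⁺]²) = 1/(1 + 10^+1.55 + 10^+0.02) = 0.02665
DIC = [CO2*]/α₀ = 4.542×10^-5 / 0.02665 = 1.705 mmol/kg
CA = (α₁ + 2α₂)·DIC = (0.9455 + 2×0.02790) × 1.705 = 1.71 mmol/kg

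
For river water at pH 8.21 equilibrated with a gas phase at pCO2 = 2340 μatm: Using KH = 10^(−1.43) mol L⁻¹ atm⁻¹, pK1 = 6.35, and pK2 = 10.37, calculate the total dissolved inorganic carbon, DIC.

DIC = 6.43 mmol/L

[CO2*] = KH · pCO2 = 10^(−1.43) × 2340×10^-6 = 8.694×10^-5 mol/L
α₀ = 1/(1 + K1/[H⁺] + K1K2/[H⁺]²) = 1/(1 + 10^+1.86 + 10^-0.30) = 0.01352
DIC = [CO2*]/α₀ = 8.694×10^-5 / 0.01352 = 6.43 mmol/L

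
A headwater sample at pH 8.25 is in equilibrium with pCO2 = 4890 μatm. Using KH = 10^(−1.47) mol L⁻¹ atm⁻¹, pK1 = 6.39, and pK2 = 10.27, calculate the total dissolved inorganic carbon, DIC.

[CO2*] = KH · pCO2 = 10^(−1.47) × 4890×10^-6 = 1.657×10^-4 mol/L
α₀ = 1/(1 + K1/[H⁺] + K1K2/[H⁺]²) = 1/(1 + 10^+1.86 + 10^-0.16) = 0.01349
DIC = [CO2*]/α₀ = 1.657×10^-4 / 0.01349 = 12.3 mmol/L

DIC = 12.3 mmol/L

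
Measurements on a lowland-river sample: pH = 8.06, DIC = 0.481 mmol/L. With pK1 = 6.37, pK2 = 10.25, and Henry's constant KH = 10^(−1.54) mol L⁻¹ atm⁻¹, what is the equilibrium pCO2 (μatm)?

α₀ = 1 / (1 + K1/[H⁺] + K1K2/[H⁺]²) = 1 / (1 + 10^+1.69 + 10^-0.50)
   = 1 / (1 + 48.978 + 0.31623) = 1/50.294 = 0.01988
[CO2*] = α₀ × DIC = 0.01988 × 0.481 = 0.009564 mmol/L = 9.564 μmol/L
pCO2 = [CO2*]/KH = 9.564×10^-6 / 2.884×10^-2 = 332 μatm

pCO2 = 332 μatm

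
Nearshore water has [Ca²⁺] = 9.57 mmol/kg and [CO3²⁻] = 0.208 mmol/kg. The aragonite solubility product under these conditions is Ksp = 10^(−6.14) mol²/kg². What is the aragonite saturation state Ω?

Ω = 2.75

Ksp = 10^(−6.14) = 7.244×10^-7
Ω = [Ca²⁺][CO3²⁻]/Ksp = (9.57×10^-3)(0.208×10^-3) / 7.244×10^-7 = 2.75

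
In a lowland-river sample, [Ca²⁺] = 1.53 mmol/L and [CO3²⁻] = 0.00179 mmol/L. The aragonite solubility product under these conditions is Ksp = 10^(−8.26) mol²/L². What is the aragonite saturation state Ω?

Ω = 0.498

Ksp = 10^(−8.26) = 5.495×10^-9
Ω = [Ca²⁺][CO3²⁻]/Ksp = (1.53×10^-3)(0.00179×10^-3) / 5.495×10^-9 = 0.498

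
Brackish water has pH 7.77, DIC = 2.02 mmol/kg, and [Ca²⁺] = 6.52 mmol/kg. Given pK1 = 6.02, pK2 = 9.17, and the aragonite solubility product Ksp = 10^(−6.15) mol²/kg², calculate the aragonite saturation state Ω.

Ω = 0.700

α₂ = 1 / (1 + [H⁺]/K2 + [H⁺]²/(K1K2)) = 1 / (1 + 10^+1.40 + 10^-0.35)
   = 1 / (1 + 25.119 + 0.44668) = 1/26.566 = 0.03764
[CO3²⁻] = α₂ × DIC = 0.03764 × 2.02 = 0.07604 mmol/kg
Ksp = 10^(−6.15) = 7.079×10^-7
Ω = [Ca²⁺][CO3²⁻]/Ksp = (6.52×10^-3)(7.604×10^-5) / 7.079×10^-7 = 0.700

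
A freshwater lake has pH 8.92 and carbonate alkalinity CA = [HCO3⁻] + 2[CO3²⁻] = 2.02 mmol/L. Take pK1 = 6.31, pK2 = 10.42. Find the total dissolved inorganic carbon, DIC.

CA = [HCO3⁻] + 2[CO3²⁻] = (α₁ + 2α₂)·DIC
At pH 8.92: [H⁺]/K1 = 10^-2.61 = 0.0024547, K2/[H⁺] = 10^-1.50 = 0.031623
α₁ = 1/(1 + 0.0024547 + 0.031623) = 1/1.0341 = 0.9670; α₂ = α₁·K2/[H⁺] = 0.03058
α₁ + 2α₂ = 1.0282
DIC = CA / (α₁ + 2α₂) = 2.02 / 1.0282 = 1.96 mmol/L

DIC = 1.96 mmol/L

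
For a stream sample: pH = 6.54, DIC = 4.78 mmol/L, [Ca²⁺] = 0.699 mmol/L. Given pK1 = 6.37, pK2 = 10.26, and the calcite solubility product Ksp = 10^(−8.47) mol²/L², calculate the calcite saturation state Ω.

α₂ = 1 / (1 + [H⁺]/K2 + [H⁺]²/(K1K2)) = 1 / (1 + 10^+3.72 + 10^+3.55)
   = 1 / (1 + 5248.1 + 3548.1) = 1/8797.2 = 0.0001137
[CO3²⁻] = α₂ × DIC = 0.0001137 × 4.78 = 0.0005434 mmol/L = 0.5434 μmol/L
Ksp = 10^(−8.47) = 3.388×10^-9
Ω = [Ca²⁺][CO3²⁻]/Ksp = (0.699×10^-3)(5.434×10^-7) / 3.388×10^-9 = 0.112

Ω = 0.112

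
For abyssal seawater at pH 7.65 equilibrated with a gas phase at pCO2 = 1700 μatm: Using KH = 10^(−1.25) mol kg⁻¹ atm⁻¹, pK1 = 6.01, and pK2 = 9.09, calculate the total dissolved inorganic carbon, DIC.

[CO2*] = KH · pCO2 = 10^(−1.25) × 1700×10^-6 = 9.560×10^-5 mol/kg
α₀ = 1/(1 + K1/[H⁺] + K1K2/[H⁺]²) = 1/(1 + 10^+1.64 + 10^+0.20) = 0.02163
DIC = [CO2*]/α₀ = 9.560×10^-5 / 0.02163 = 4.42 mmol/kg

DIC = 4.42 mmol/kg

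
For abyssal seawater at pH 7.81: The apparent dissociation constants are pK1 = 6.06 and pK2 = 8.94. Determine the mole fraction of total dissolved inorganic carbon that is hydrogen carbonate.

α₁ = 0.916

α₁ = 1 / (1 + [H⁺]/K1 + K2/[H⁺]) = 1 / (1 + 10^-1.75 + 10^-1.13)
   = 1 / (1 + 0.017783 + 0.074131) = 1/1.0919 = 0.9158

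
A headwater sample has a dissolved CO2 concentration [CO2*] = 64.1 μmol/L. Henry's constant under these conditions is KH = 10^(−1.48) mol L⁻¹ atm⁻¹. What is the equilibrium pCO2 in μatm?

pCO2 = 1940 μatm

KH = 10^(−1.48) = 3.311×10^-2 mol L⁻¹ atm⁻¹
pCO2 = [CO2*]/KH = 64.1×10^-6 / 3.311×10^-2 = 1.94×10^-3 atm = 1940 μatm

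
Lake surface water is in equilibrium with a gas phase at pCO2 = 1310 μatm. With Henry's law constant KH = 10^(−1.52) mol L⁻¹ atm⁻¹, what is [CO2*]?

KH = 10^(−1.52) = 3.020×10^-2 mol L⁻¹ atm⁻¹
[CO2*] = KH · pCO2 = 3.020×10^-2 × 1310×10^-6 atm = 3.96×10^-5 mol/L

[CO2*] = 39.6 μmol/L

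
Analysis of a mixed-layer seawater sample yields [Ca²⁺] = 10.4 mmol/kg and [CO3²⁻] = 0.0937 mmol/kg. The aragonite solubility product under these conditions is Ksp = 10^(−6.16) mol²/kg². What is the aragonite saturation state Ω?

Ksp = 10^(−6.16) = 6.918×10^-7
Ω = [Ca²⁺][CO3²⁻]/Ksp = (10.4×10^-3)(0.0937×10^-3) / 6.918×10^-7 = 1.41

Ω = 1.41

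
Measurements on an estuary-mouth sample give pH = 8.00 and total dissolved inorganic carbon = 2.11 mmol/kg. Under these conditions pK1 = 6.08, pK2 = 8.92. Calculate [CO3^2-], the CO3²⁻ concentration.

α₂ = 1 / (1 + [H⁺]/K2 + [H⁺]²/(K1K2)) = 1 / (1 + 10^+0.92 + 10^-1.00)
   = 1 / (1 + 8.3176 + 0.10000) = 1/9.4176 = 0.1062
[CO3²⁻] = α₂ × DIC = 0.1062 × 2.11 = 0.224 mmol/kg

[CO3²⁻] = 0.224 mmol/kg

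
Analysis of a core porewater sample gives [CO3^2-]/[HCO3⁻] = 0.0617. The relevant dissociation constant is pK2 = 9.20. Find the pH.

From K2 = [H⁺][CO3^2-]/[HCO3⁻]:  pH = pK2 + log₁₀([CO3^2-]/[HCO3⁻])
log₁₀(0.0617) = -1.210
pH = 9.20 + (-1.210) = 7.99

pH = 7.99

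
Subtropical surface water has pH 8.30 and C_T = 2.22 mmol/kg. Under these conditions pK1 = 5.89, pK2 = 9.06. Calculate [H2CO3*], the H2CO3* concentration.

α₀ = 1 / (1 + K1/[H⁺] + K1K2/[H⁺]²) = 1 / (1 + 10^+2.41 + 10^+1.65)
   = 1 / (1 + 257.04 + 44.668) = 1/302.71 = 0.003304
[CO2*] = α₀ × DIC = 0.003304 × 2.22 = 0.00733 mmol/kg = 7.33 μmol/kg

[CO2*] = 7.33 μmol/kg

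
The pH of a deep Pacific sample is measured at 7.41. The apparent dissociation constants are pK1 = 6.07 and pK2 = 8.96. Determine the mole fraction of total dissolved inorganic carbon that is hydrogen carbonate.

α₁ = 1 / (1 + [H⁺]/K1 + K2/[H⁺]) = 1 / (1 + 10^-1.34 + 10^-1.55)
   = 1 / (1 + 0.045709 + 0.028184) = 1/1.0739 = 0.9312

α₁ = 0.931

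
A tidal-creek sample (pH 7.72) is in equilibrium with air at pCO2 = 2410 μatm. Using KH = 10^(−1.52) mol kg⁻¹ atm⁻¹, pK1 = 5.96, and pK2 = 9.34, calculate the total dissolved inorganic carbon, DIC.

DIC = 4.36 mmol/kg

[CO2*] = KH · pCO2 = 10^(−1.52) × 2410×10^-6 = 7.278×10^-5 mol/kg
α₀ = 1/(1 + K1/[H⁺] + K1K2/[H⁺]²) = 1/(1 + 10^+1.76 + 10^+0.14) = 0.01669
DIC = [CO2*]/α₀ = 7.278×10^-5 / 0.01669 = 4.36 mmol/kg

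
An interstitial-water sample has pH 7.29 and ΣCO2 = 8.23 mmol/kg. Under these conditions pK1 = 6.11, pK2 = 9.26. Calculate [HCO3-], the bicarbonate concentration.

[HCO3⁻] = 7.64 mmol/kg

α₁ = 1 / (1 + [H⁺]/K1 + K2/[H⁺]) = 1 / (1 + 10^-1.18 + 10^-1.97)
   = 1 / (1 + 0.066069 + 0.010715) = 1/1.0768 = 0.9287
[HCO3⁻] = α₁ × DIC = 0.9287 × 8.23 = 7.64 mmol/kg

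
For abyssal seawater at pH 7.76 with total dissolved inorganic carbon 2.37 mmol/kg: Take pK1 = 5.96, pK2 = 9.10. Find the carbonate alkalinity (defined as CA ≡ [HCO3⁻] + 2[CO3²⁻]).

CA = [HCO3⁻] + 2[CO3²⁻] = (α₁ + 2α₂)·DIC
At pH 7.76: [H⁺]/K1 = 10^-1.80 = 0.015849, K2/[H⁺] = 10^-1.34 = 0.045709
α₁ = 1/(1 + 0.015849 + 0.045709) = 1/1.0616 = 0.9420; α₂ = α₁·K2/[H⁺] = 0.04306
α₁ + 2α₂ = 1.0281
CA = 1.0281 × 2.37 = 2.44 mmol/kg

CA = 2.44 mmol/kg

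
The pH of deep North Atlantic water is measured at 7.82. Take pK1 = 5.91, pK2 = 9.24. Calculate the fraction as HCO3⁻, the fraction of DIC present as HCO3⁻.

α₁ = 0.952

α₁ = 1 / (1 + [H⁺]/K1 + K2/[H⁺]) = 1 / (1 + 10^-1.91 + 10^-1.42)
   = 1 / (1 + 0.012303 + 0.038019) = 1/1.0503 = 0.9521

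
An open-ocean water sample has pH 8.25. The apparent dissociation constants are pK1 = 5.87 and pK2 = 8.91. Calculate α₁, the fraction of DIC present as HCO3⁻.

α₁ = 1 / (1 + [H⁺]/K1 + K2/[H⁺]) = 1 / (1 + 10^-2.38 + 10^-0.66)
   = 1 / (1 + 0.0041687 + 0.21878) = 1/1.2229 = 0.8177

α₁ = 0.818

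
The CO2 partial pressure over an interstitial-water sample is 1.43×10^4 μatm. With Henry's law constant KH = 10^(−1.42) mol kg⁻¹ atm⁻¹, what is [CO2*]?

KH = 10^(−1.42) = 3.802×10^-2 mol kg⁻¹ atm⁻¹
[CO2*] = KH · pCO2 = 3.802×10^-2 × 1.43×10^4×10^-6 atm = 5.44×10^-4 mol/kg

[CO2*] = 544 μmol/kg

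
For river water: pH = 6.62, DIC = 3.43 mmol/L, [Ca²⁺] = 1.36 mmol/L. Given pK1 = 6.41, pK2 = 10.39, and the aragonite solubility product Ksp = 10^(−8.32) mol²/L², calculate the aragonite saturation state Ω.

α₂ = 1 / (1 + [H⁺]/K2 + [H⁺]²/(K1K2)) = 1 / (1 + 10^+3.77 + 10^+3.56)
   = 1 / (1 + 5888.4 + 3630.8) = 1/9520.2 = 0.0001050
[CO3²⁻] = α₂ × DIC = 0.0001050 × 3.43 = 0.0003603 mmol/L = 0.3603 μmol/L
Ksp = 10^(−8.32) = 4.786×10^-9
Ω = [Ca²⁺][CO3²⁻]/Ksp = (1.36×10^-3)(3.603×10^-7) / 4.786×10^-9 = 0.102

Ω = 0.102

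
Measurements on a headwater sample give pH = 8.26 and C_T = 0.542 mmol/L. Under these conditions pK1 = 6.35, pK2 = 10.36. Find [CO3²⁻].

[CO3²⁻] = 4.22 μmol/L

α₂ = 1 / (1 + [H⁺]/K2 + [H⁺]²/(K1K2)) = 1 / (1 + 10^+2.10 + 10^+0.19)
   = 1 / (1 + 125.89 + 1.5488) = 1/128.44 = 0.007786
[CO3²⁻] = α₂ × DIC = 0.007786 × 0.542 = 0.00422 mmol/L = 4.22 μmol/L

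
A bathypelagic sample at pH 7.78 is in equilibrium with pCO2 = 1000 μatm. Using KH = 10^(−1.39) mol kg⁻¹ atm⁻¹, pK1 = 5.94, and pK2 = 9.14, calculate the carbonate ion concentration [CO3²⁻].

[CO2*] = KH · pCO2 = 10^(−1.39) × 1000×10^-6 = 4.074×10^-5 mol/kg
α₀ = 1/(1 + K1/[H⁺] + K1K2/[H⁺]²) = 1/(1 + 10^+1.84 + 10^+0.48) = 0.01366
DIC = [CO2*]/α₀ = 4.074×10^-5 / 0.01366 = 2.982 mmol/kg
[CO3²⁻] = α₂·DIC; α₂ = 0.04125, so [CO3²⁻] = 0.04125 × 2.982 = 0.123 mmol/kg

[CO3²⁻] = 0.123 mmol/kg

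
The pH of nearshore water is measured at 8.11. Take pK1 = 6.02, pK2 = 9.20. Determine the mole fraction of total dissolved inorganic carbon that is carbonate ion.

α₂ = 0.0746

α₂ = 1 / (1 + [H⁺]/K2 + [H⁺]²/(K1K2)) = 1 / (1 + 10^+1.09 + 10^-1.00)
   = 1 / (1 + 12.303 + 0.10000) = 1/13.403 = 0.07461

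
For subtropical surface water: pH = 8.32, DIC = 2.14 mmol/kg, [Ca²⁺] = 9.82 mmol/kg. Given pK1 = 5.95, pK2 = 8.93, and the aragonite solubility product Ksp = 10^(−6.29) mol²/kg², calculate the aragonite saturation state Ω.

Ω = 8.05

α₂ = 1 / (1 + [H⁺]/K2 + [H⁺]²/(K1K2)) = 1 / (1 + 10^+0.61 + 10^-1.76)
   = 1 / (1 + 4.0738 + 0.017378) = 1/5.0912 = 0.1964
[CO3²⁻] = α₂ × DIC = 0.1964 × 2.14 = 0.4203 mmol/kg
Ksp = 10^(−6.29) = 5.129×10^-7
Ω = [Ca²⁺][CO3²⁻]/Ksp = (9.82×10^-3)(4.203×10^-4) / 5.129×10^-7 = 8.05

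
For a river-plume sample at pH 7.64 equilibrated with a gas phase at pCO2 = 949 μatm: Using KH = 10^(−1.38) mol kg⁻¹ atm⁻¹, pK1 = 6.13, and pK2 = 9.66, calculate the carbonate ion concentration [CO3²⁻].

[CO2*] = KH · pCO2 = 10^(−1.38) × 949×10^-6 = 3.956×10^-5 mol/kg
α₀ = 1/(1 + K1/[H⁺] + K1K2/[H⁺]²) = 1/(1 + 10^+1.51 + 10^-0.51) = 0.02970
DIC = [CO2*]/α₀ = 3.956×10^-5 / 0.02970 = 1.332 mmol/kg
[CO3²⁻] = α₂·DIC; α₂ = 0.009179, so [CO3²⁻] = 0.009179 × 1.332 = 0.0122 mmol/kg = 12.2 μmol/kg

[CO3²⁻] = 12.2 μmol/kg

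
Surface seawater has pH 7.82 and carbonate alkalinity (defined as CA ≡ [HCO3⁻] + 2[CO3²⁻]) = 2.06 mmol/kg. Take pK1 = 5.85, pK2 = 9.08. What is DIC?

DIC = 1.98 mmol/kg

CA = [HCO3⁻] + 2[CO3²⁻] = (α₁ + 2α₂)·DIC
At pH 7.82: [H⁺]/K1 = 10^-1.97 = 0.010715, K2/[H⁺] = 10^-1.26 = 0.054954
α₁ = 1/(1 + 0.010715 + 0.054954) = 1/1.0657 = 0.9384; α₂ = α₁·K2/[H⁺] = 0.05157
α₁ + 2α₂ = 1.0415
DIC = CA / (α₁ + 2α₂) = 2.06 / 1.0415 = 1.98 mmol/kg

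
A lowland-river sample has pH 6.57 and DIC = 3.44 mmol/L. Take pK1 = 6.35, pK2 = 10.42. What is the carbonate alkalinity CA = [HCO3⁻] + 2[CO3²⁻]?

CA = [HCO3⁻] + 2[CO3²⁻] = (α₁ + 2α₂)·DIC
At pH 6.57: [H⁺]/K1 = 10^-0.22 = 0.60256, K2/[H⁺] = 10^-3.85 = 0.00014125
α₁ = 1/(1 + 0.60256 + 0.00014125) = 1/1.6027 = 0.6239; α₂ = α₁·K2/[H⁺] = 8.813×10^-5
α₁ + 2α₂ = 0.6241
CA = 0.6241 × 3.44 = 2.15 mmol/L

CA = 2.15 mmol/L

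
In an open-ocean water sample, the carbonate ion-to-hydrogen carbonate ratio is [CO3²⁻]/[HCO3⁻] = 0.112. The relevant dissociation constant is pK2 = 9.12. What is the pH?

From K2 = [H⁺][CO3²⁻]/[HCO3⁻]:  pH = pK2 + log₁₀([CO3²⁻]/[HCO3⁻])
log₁₀(0.112) = -0.951
pH = 9.12 + (-0.951) = 8.17

pH = 8.17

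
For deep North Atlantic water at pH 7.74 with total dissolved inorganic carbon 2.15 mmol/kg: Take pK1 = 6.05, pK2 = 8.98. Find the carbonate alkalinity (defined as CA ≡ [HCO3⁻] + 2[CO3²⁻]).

CA = [HCO3⁻] + 2[CO3²⁻] = (α₁ + 2α₂)·DIC
At pH 7.74: [H⁺]/K1 = 10^-1.69 = 0.020417, K2/[H⁺] = 10^-1.24 = 0.057544
α₁ = 1/(1 + 0.020417 + 0.057544) = 1/1.0780 = 0.9277; α₂ = α₁·K2/[H⁺] = 0.05338
α₁ + 2α₂ = 1.0344
CA = 1.0344 × 2.15 = 2.22 mmol/kg

CA = 2.22 mmol/kg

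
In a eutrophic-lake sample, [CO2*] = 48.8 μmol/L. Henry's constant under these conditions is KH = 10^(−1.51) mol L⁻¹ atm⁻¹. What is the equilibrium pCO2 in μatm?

pCO2 = 1580 μatm

KH = 10^(−1.51) = 3.090×10^-2 mol L⁻¹ atm⁻¹
pCO2 = [CO2*]/KH = 48.8×10^-6 / 3.090×10^-2 = 1.58×10^-3 atm = 1580 μatm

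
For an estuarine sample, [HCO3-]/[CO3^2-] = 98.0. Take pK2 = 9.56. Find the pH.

From K2 = [H⁺][CO3^2-]/[HCO3-]:  pH = pK2 − log₁₀([HCO3-]/[CO3^2-])
log₁₀(98.0) = +1.991
pH = 9.56 − (+1.991) = 7.57

pH = 7.57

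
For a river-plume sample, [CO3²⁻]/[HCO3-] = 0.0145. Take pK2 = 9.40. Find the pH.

From K2 = [H⁺][CO3²⁻]/[HCO3-]:  pH = pK2 + log₁₀([CO3²⁻]/[HCO3-])
log₁₀(0.0145) = -1.839
pH = 9.40 + (-1.839) = 7.56

pH = 7.56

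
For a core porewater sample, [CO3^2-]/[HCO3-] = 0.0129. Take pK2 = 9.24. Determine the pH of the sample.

From K2 = [H⁺][CO3^2-]/[HCO3-]:  pH = pK2 + log₁₀([CO3^2-]/[HCO3-])
log₁₀(0.0129) = -1.889
pH = 9.24 + (-1.889) = 7.35

pH = 7.35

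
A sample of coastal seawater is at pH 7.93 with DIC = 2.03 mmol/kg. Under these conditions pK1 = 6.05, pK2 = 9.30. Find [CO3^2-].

[CO3²⁻] = 0.0820 mmol/kg

α₂ = 1 / (1 + [H⁺]/K2 + [H⁺]²/(K1K2)) = 1 / (1 + 10^+1.37 + 10^-0.51)
   = 1 / (1 + 23.442 + 0.30903) = 1/24.751 = 0.04040
[CO3²⁻] = α₂ × DIC = 0.04040 × 2.03 = 0.0820 mmol/kg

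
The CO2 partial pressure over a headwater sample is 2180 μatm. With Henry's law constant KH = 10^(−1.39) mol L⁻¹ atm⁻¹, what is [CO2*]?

KH = 10^(−1.39) = 4.074×10^-2 mol L⁻¹ atm⁻¹
[CO2*] = KH · pCO2 = 4.074×10^-2 × 2180×10^-6 atm = 8.88×10^-5 mol/L

[CO2*] = 88.8 μmol/L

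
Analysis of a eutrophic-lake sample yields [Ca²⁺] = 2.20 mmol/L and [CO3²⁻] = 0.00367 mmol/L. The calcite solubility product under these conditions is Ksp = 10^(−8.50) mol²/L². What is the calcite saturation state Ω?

Ksp = 10^(−8.50) = 3.162×10^-9
Ω = [Ca²⁺][CO3²⁻]/Ksp = (2.20×10^-3)(0.00367×10^-3) / 3.162×10^-9 = 2.55

Ω = 2.55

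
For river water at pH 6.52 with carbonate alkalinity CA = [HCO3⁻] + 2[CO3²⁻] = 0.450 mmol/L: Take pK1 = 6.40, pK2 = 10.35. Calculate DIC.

CA = [HCO3⁻] + 2[CO3²⁻] = (α₁ + 2α₂)·DIC
At pH 6.52: [H⁺]/K1 = 10^-0.12 = 0.75858, K2/[H⁺] = 10^-3.83 = 0.00014791
α₁ = 1/(1 + 0.75858 + 0.00014791) = 1/1.7587 = 0.5686; α₂ = α₁·K2/[H⁺] = 8.410×10^-5
α₁ + 2α₂ = 0.5688
DIC = CA / (α₁ + 2α₂) = 0.450 / 0.5688 = 0.791 mmol/L

DIC = 0.791 mmol/L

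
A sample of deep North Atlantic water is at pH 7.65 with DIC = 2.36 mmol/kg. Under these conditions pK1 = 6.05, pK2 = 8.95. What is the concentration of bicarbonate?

[HCO3⁻] = 2.19 mmol/kg

α₁ = 1 / (1 + [H⁺]/K1 + K2/[H⁺]) = 1 / (1 + 10^-1.60 + 10^-1.30)
   = 1 / (1 + 0.025119 + 0.050119) = 1/1.0752 = 0.9300
[HCO3⁻] = α₁ × DIC = 0.9300 × 2.36 = 2.19 mmol/kg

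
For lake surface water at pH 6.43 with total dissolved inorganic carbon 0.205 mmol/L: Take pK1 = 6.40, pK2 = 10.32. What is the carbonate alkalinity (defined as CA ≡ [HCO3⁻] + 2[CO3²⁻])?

CA = [HCO3⁻] + 2[CO3²⁻] = (α₁ + 2α₂)·DIC
At pH 6.43: [H⁺]/K1 = 10^-0.03 = 0.93325, K2/[H⁺] = 10^-3.89 = 0.00012882
α₁ = 1/(1 + 0.93325 + 0.00012882) = 1/1.9334 = 0.5172; α₂ = α₁·K2/[H⁺] = 6.663×10^-5
α₁ + 2α₂ = 0.5174
CA = 0.5174 × 0.205 = 0.106 mmol/L

CA = 0.106 mmol/L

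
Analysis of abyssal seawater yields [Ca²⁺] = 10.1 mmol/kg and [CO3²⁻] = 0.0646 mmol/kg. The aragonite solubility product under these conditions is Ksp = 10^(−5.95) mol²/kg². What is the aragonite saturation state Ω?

Ksp = 10^(−5.95) = 1.122×10^-6
Ω = [Ca²⁺][CO3²⁻]/Ksp = (10.1×10^-3)(0.0646×10^-3) / 1.122×10^-6 = 0.582

Ω = 0.582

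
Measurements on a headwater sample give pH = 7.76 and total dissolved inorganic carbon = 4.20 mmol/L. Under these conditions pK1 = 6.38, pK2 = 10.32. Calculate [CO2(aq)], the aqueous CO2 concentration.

[CO2*] = 0.168 mmol/L

α₀ = 1 / (1 + K1/[H⁺] + K1K2/[H⁺]²) = 1 / (1 + 10^+1.38 + 10^-1.18)
   = 1 / (1 + 23.988 + 0.066069) = 1/25.054 = 0.03991
[CO2*] = α₀ × DIC = 0.03991 × 4.20 = 0.168 mmol/L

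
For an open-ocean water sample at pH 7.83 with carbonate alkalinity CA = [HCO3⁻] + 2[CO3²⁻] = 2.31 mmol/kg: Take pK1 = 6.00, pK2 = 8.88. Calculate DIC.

CA = [HCO3⁻] + 2[CO3²⁻] = (α₁ + 2α₂)·DIC
At pH 7.83: [H⁺]/K1 = 10^-1.83 = 0.014791, K2/[H⁺] = 10^-1.05 = 0.089125
α₁ = 1/(1 + 0.014791 + 0.089125) = 1/1.1039 = 0.9059; α₂ = α₁·K2/[H⁺] = 0.08074
α₁ + 2α₂ = 1.0673
DIC = CA / (α₁ + 2α₂) = 2.31 / 1.0673 = 2.16 mmol/kg

DIC = 2.16 mmol/kg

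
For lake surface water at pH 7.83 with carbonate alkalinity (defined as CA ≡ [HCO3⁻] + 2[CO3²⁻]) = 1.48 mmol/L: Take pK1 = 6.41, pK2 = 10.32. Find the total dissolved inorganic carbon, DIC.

CA = [HCO3⁻] + 2[CO3²⁻] = (α₁ + 2α₂)·DIC
At pH 7.83: [H⁺]/K1 = 10^-1.42 = 0.038019, K2/[H⁺] = 10^-2.49 = 0.0032359
α₁ = 1/(1 + 0.038019 + 0.0032359) = 1/1.0413 = 0.9604; α₂ = α₁·K2/[H⁺] = 0.003108
α₁ + 2α₂ = 0.9666
DIC = CA / (α₁ + 2α₂) = 1.48 / 0.9666 = 1.53 mmol/L

DIC = 1.53 mmol/L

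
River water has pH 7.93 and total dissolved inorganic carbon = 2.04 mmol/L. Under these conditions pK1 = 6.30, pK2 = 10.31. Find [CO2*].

[CO2*] = 0.0465 mmol/L

α₀ = 1 / (1 + K1/[H⁺] + K1K2/[H⁺]²) = 1 / (1 + 10^+1.63 + 10^-0.75)
   = 1 / (1 + 42.658 + 0.17783) = 1/43.836 = 0.02281
[CO2*] = α₀ × DIC = 0.02281 × 2.04 = 0.0465 mmol/L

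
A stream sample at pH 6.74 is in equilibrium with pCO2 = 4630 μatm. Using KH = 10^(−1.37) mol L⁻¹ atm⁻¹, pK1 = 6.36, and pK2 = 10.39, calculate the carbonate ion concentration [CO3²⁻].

[CO2*] = KH · pCO2 = 10^(−1.37) × 4630×10^-6 = 1.975×10^-4 mol/L
α₀ = 1/(1 + K1/[H⁺] + K1K2/[H⁺]²) = 1/(1 + 10^+0.38 + 10^-3.27) = 0.2942
DIC = [CO2*]/α₀ = 1.975×10^-4 / 0.2942 = 0.6714 mmol/L
[CO3²⁻] = α₂·DIC; α₂ = 0.0001580, so [CO3²⁻] = 0.0001580 × 0.6714 = 0.000106 mmol/L = 0.106 μmol/L

[CO3²⁻] = 0.106 μmol/L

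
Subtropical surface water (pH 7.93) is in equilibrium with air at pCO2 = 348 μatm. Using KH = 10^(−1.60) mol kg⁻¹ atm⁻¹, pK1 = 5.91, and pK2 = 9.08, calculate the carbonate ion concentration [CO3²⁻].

[CO3²⁻] = 0.0648 mmol/kg

[CO2*] = KH · pCO2 = 10^(−1.60) × 348×10^-6 = 8.741×10^-6 mol/kg
α₀ = 1/(1 + K1/[H⁺] + K1K2/[H⁺]²) = 1/(1 + 10^+2.02 + 10^+0.87) = 0.008840
DIC = [CO2*]/α₀ = 8.741×10^-6 / 0.008840 = 0.9889 mmol/kg
[CO3²⁻] = α₂·DIC; α₂ = 0.06553, so [CO3²⁻] = 0.06553 × 0.9889 = 0.0648 mmol/kg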